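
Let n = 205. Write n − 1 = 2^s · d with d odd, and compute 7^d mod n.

205 − 1 = 204 = 2^2 · 51, so d = 51.
7^1 ≡ 7 (mod 205)
7^2 ≡ 7^2 = 49 ≡ 49 (mod 205)
7^4 ≡ 49^2 = 2401 ≡ 146 (mod 205)
7^8 ≡ 146^2 = 21316 ≡ 201 (mod 205)
7^16 ≡ 201^2 = 40401 ≡ 16 (mod 205)
7^32 ≡ 16^2 = 256 ≡ 51 (mod 205)
51 = 32 + 16 + 2 + 1 in binary powers of 2.
So 7^51 ≡ 51 · 16 · 49 · 7 ≡ 63 (mod 205).
Squaring chain: 63 → 74; never reaches −1, so base 7 is a Miller–Rabin witness that 205 is composite.

63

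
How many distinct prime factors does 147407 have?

147407 = 13 · 11339
11339 = 17 · 667
667 = 23 · 29
147407 = 13 · 17 · 23 · 29, which has 4 distinct prime factors.

4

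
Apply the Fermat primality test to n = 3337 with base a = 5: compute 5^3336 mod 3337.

1922

5^1 ≡ 5 (mod 3337)
5^2 ≡ 5^2 = 25 ≡ 25 (mod 3337)
5^4 ≡ 25^2 = 625 ≡ 625 (mod 3337)
5^8 ≡ 625^2 = 390625 ≡ 196 (mod 3337)
5^16 ≡ 196^2 = 38416 ≡ 1709 (mod 3337)
5^32 ≡ 1709^2 = 2920681 ≡ 806 (mod 3337)
5^64 ≡ 806^2 = 649636 ≡ 2258 (mod 3337)
5^128 ≡ 2258^2 = 5098564 ≡ 2965 (mod 3337)
5^256 ≡ 2965^2 = 8791225 ≡ 1567 (mod 3337)
5^512 ≡ 1567^2 = 2455489 ≡ 2794 (mod 3337)
5^1024 ≡ 2794^2 = 7806436 ≡ 1193 (mod 3337)
5^2048 ≡ 1193^2 = 1423249 ≡ 1687 (mod 3337)
3336 = 2048 + 1024 + 256 + 8 in binary powers of 2.
So 5^3336 ≡ 1687 · 1193 · 1567 · 196 ≡ 1922 (mod 3337).
Since 1922 ≠ 1, base 5 is a Fermat witness: 3337 is composite.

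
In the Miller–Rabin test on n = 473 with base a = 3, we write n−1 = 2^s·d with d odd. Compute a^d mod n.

473 − 1 = 472 = 2^3 · 59, so d = 59.
3^1 ≡ 3 (mod 473)
3^2 ≡ 3^2 = 9 ≡ 9 (mod 473)
3^4 ≡ 9^2 = 81 ≡ 81 (mod 473)
3^8 ≡ 81^2 = 6561 ≡ 412 (mod 473)
3^16 ≡ 412^2 = 169744 ≡ 410 (mod 473)
3^32 ≡ 410^2 = 168100 ≡ 185 (mod 473)
59 = 32 + 16 + 8 + 2 + 1 in binary powers of 2.
So 3^59 ≡ 185 · 410 · 412 · 9 · 3 ≡ 26 (mod 473).
Squaring chain: 26 → 203 → 58; never reaches −1, so base 3 is a Miller–Rabin witness that 473 is composite.

26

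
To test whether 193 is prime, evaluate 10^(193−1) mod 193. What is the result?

10^1 ≡ 10 (mod 193)
10^2 ≡ 10^2 = 100 ≡ 100 (mod 193)
10^4 ≡ 100^2 = 10000 ≡ 157 (mod 193)
10^8 ≡ 157^2 = 24649 ≡ 138 (mod 193)
10^16 ≡ 138^2 = 19044 ≡ 130 (mod 193)
10^32 ≡ 130^2 = 16900 ≡ 109 (mod 193)
10^64 ≡ 109^2 = 11881 ≡ 108 (mod 193)
10^128 ≡ 108^2 = 11664 ≡ 84 (mod 193)
192 = 128 + 64 in binary powers of 2.
So 10^192 ≡ 84 · 108 ≡ 1 (mod 193).
Since the result is 1, base 10 gives no evidence that 193 is composite.

1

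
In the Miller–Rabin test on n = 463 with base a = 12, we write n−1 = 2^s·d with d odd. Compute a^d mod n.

463 − 1 = 462 = 2^1 · 231, so d = 231.
12^1 ≡ 12 (mod 463)
12^2 ≡ 12^2 = 144 ≡ 144 (mod 463)
12^4 ≡ 144^2 = 20736 ≡ 364 (mod 463)
12^8 ≡ 364^2 = 132496 ≡ 78 (mod 463)
12^16 ≡ 78^2 = 6084 ≡ 65 (mod 463)
12^32 ≡ 65^2 = 4225 ≡ 58 (mod 463)
12^64 ≡ 58^2 = 3364 ≡ 123 (mod 463)
12^128 ≡ 123^2 = 15129 ≡ 313 (mod 463)
231 = 128 + 64 + 32 + 4 + 2 + 1 in binary powers of 2.
So 12^231 ≡ 313 · 123 · 58 · 364 · 144 · 12 ≡ 462 (mod 463).
Since 12^d ≡ 462 (mod 463), base 12 does not prove 463 composite.

462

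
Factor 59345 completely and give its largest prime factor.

83

59345 = 5 · 11869
11869 = 11 · 1079
1079 = 13 · 83
83 is prime.
So 59345 = 5 · 11 · 13 · 83; the largest prime factor is 83.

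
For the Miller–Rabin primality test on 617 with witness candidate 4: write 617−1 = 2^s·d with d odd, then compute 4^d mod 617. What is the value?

617 − 1 = 616 = 2^3 · 77, so d = 77.
4^1 ≡ 4 (mod 617)
4^2 ≡ 4^2 = 16 ≡ 16 (mod 617)
4^4 ≡ 16^2 = 256 ≡ 256 (mod 617)
4^8 ≡ 256^2 = 65536 ≡ 134 (mod 617)
4^16 ≡ 134^2 = 17956 ≡ 63 (mod 617)
4^32 ≡ 63^2 = 3969 ≡ 267 (mod 617)
4^64 ≡ 267^2 = 71289 ≡ 334 (mod 617)
77 = 64 + 8 + 4 + 1 in binary powers of 2.
So 4^77 ≡ 334 · 134 · 256 · 4 ≡ 1 (mod 617).
Since 4^d ≡ 1 (mod 617), base 4 does not prove 617 composite.

1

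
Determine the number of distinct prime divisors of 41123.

41123 = 17 · 2419
2419 = 41 · 59
41123 = 17 · 41 · 59, which has 3 distinct prime factors.

3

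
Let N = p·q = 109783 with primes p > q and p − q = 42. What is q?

Since p = q + 42, we have 109783 = q(q + 42), so q² + 42q − 109783 = 0.
Discriminant: 42² + 4·109783 = 1764 + 439132 = 440896; √440896 = 664.
q = (−42 + 664)/2 = 311, and p = q + 42 = 353.
Check: 311 · 353 = 109783.

311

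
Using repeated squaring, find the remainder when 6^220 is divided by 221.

6^1 ≡ 6 (mod 221)
6^2 ≡ 6^2 = 36 ≡ 36 (mod 221)
6^4 ≡ 36^2 = 1296 ≡ 191 (mod 221)
6^8 ≡ 191^2 = 36481 ≡ 16 (mod 221)
6^16 ≡ 16^2 = 256 ≡ 35 (mod 221)
6^32 ≡ 35^2 = 1225 ≡ 120 (mod 221)
6^64 ≡ 120^2 = 14400 ≡ 35 (mod 221)
6^128 ≡ 35^2 = 1225 ≡ 120 (mod 221)
220 = 128 + 64 + 16 + 8 + 4 in binary powers of 2.
So 6^220 ≡ 120 · 35 · 35 · 16 · 191 ≡ 217 (mod 221).
Since 217 ≠ 1, base 6 is a Fermat witness: 221 is composite.

217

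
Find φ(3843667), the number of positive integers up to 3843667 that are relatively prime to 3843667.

3767904

Factor: 3843667 = 109 · 179 · 197.
φ(3843667) = (109−1) · (179−1) · (197−1) = 108 · 178 · 196 = 3767904.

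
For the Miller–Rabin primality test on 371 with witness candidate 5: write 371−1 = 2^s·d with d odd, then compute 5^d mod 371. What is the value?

87

371 − 1 = 370 = 2^1 · 185, so d = 185.
5^1 ≡ 5 (mod 371)
5^2 ≡ 5^2 = 25 ≡ 25 (mod 371)
5^4 ≡ 25^2 = 625 ≡ 254 (mod 371)
5^8 ≡ 254^2 = 64516 ≡ 333 (mod 371)
5^16 ≡ 333^2 = 110889 ≡ 331 (mod 371)
5^32 ≡ 331^2 = 109561 ≡ 116 (mod 371)
5^64 ≡ 116^2 = 13456 ≡ 100 (mod 371)
5^128 ≡ 100^2 = 10000 ≡ 354 (mod 371)
185 = 128 + 32 + 16 + 8 + 1 in binary powers of 2.
So 5^185 ≡ 354 · 116 · 331 · 333 · 5 ≡ 87 (mod 371).
Squaring chain: 87; never reaches −1, so base 5 is a Miller–Rabin witness that 371 is composite.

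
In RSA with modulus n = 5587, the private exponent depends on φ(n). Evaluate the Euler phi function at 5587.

5400

Factor: 5587 = 37 · 151.
φ(5587) = (37−1) · (151−1) = 36 · 150 = 5400.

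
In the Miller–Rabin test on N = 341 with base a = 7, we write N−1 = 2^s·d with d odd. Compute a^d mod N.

341 − 1 = 340 = 2^2 · 85, so d = 85.
7^1 ≡ 7 (mod 341)
7^2 ≡ 7^2 = 49 ≡ 49 (mod 341)
7^4 ≡ 49^2 = 2401 ≡ 14 (mod 341)
7^8 ≡ 14^2 = 196 ≡ 196 (mod 341)
7^16 ≡ 196^2 = 38416 ≡ 224 (mod 341)
7^32 ≡ 224^2 = 50176 ≡ 49 (mod 341)
7^64 ≡ 49^2 = 2401 ≡ 14 (mod 341)
85 = 64 + 16 + 4 + 1 in binary powers of 2.
So 7^85 ≡ 14 · 224 · 14 · 7 ≡ 87 (mod 341).
Squaring chain: 87 → 67; never reaches −1, so base 7 is a Miller–Rabin witness that 341 is composite.

87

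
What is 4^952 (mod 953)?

4^1 ≡ 4 (mod 953)
4^2 ≡ 4^2 = 16 ≡ 16 (mod 953)
4^4 ≡ 16^2 = 256 ≡ 256 (mod 953)
4^8 ≡ 256^2 = 65536 ≡ 732 (mod 953)
4^16 ≡ 732^2 = 535824 ≡ 238 (mod 953)
4^32 ≡ 238^2 = 56644 ≡ 417 (mod 953)
4^64 ≡ 417^2 = 173889 ≡ 443 (mod 953)
4^128 ≡ 443^2 = 196249 ≡ 884 (mod 953)
4^256 ≡ 884^2 = 781456 ≡ 949 (mod 953)
4^512 ≡ 949^2 = 900601 ≡ 16 (mod 953)
952 = 512 + 256 + 128 + 32 + 16 + 8 in binary powers of 2.
So 4^952 ≡ 16 · 949 · 884 · 417 · 238 · 732 ≡ 1 (mod 953).
Since the result is 1, base 4 gives no evidence that 953 is composite.

1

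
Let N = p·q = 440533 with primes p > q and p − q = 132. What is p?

Since p = q + 132, we have 440533 = q(q + 132), so q² + 132q − 440533 = 0.
Discriminant: 132² + 4·440533 = 17424 + 1762132 = 1779556; √1779556 = 1334.
q = (−132 + 1334)/2 = 601, and p = q + 132 = 733.
Check: 601 · 733 = 440533.

733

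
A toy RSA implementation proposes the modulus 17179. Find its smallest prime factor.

41

17179 is odd.
Digit sum 25, not divisible by 3.
Ends in 9: not divisible by 5.
7: 17179 = 7·2454 + 1
11: 17179 = 11·1561 + 8
13: 17179 = 13·1321 + 6
17: 17179 = 17·1010 + 9
19: 17179 = 19·904 + 3
23: 17179 = 23·746 + 21
29: 17179 = 29·592 + 11
31: 17179 = 31·554 + 5
37: 17179 = 37·464 + 11
41: 17179 = 41·419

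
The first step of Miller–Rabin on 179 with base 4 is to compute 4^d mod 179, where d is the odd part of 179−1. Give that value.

1

179 − 1 = 178 = 2^1 · 89, so d = 89.
4^1 ≡ 4 (mod 179)
4^2 ≡ 4^2 = 16 ≡ 16 (mod 179)
4^4 ≡ 16^2 = 256 ≡ 77 (mod 179)
4^8 ≡ 77^2 = 5929 ≡ 22 (mod 179)
4^16 ≡ 22^2 = 484 ≡ 126 (mod 179)
4^32 ≡ 126^2 = 15876 ≡ 124 (mod 179)
4^64 ≡ 124^2 = 15376 ≡ 161 (mod 179)
89 = 64 + 16 + 8 + 1 in binary powers of 2.
So 4^89 ≡ 161 · 126 · 22 · 4 ≡ 1 (mod 179).
Since 4^d ≡ 1 (mod 179), base 4 does not prove 179 composite.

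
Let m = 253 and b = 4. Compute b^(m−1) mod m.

4^1 ≡ 4 (mod 253)
4^2 ≡ 4^2 = 16 ≡ 16 (mod 253)
4^4 ≡ 16^2 = 256 ≡ 3 (mod 253)
4^8 ≡ 3^2 = 9 ≡ 9 (mod 253)
4^16 ≡ 9^2 = 81 ≡ 81 (mod 253)
4^32 ≡ 81^2 = 6561 ≡ 236 (mod 253)
4^64 ≡ 236^2 = 55696 ≡ 36 (mod 253)
4^128 ≡ 36^2 = 1296 ≡ 31 (mod 253)
252 = 128 + 64 + 32 + 16 + 8 + 4 in binary powers of 2.
So 4^252 ≡ 31 · 36 · 236 · 81 · 9 · 3 ≡ 236 (mod 253).
Since 236 ≠ 1, base 4 is a Fermat witness: 253 is composite.

236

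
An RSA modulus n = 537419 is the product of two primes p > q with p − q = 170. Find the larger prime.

Since p = q + 170, we have 537419 = q(q + 170), so q² + 170q − 537419 = 0.
Discriminant: 170² + 4·537419 = 28900 + 2149676 = 2178576; √2178576 = 1476.
q = (−170 + 1476)/2 = 653, and p = q + 170 = 823.
Check: 653 · 823 = 537419.

823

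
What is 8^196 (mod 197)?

1

8^1 ≡ 8 (mod 197)
8^2 ≡ 8^2 = 64 ≡ 64 (mod 197)
8^4 ≡ 64^2 = 4096 ≡ 156 (mod 197)
8^8 ≡ 156^2 = 24336 ≡ 105 (mod 197)
8^16 ≡ 105^2 = 11025 ≡ 190 (mod 197)
8^32 ≡ 190^2 = 36100 ≡ 49 (mod 197)
8^64 ≡ 49^2 = 2401 ≡ 37 (mod 197)
8^128 ≡ 37^2 = 1369 ≡ 187 (mod 197)
196 = 128 + 64 + 4 in binary powers of 2.
So 8^196 ≡ 187 · 37 · 156 ≡ 1 (mod 197).
Since the result is 1, base 8 gives no evidence that 197 is composite.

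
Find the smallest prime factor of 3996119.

3996119 is odd.
Digit sum 38, not divisible by 3.
Ends in 9: not divisible by 5.
7: 3996119 = 7·570874 + 1
11: 3996119 = 11·363283 + 6
13: 3996119 = 13·307393 + 10
17: 3996119 = 17·235065 + 14
19: 3996119 = 19·210322 + 1
23: 3996119 = 23·173744 + 7
29: 3996119 = 29·137797 + 6
31: 3996119 = 31·128907 + 2
37: 3996119 = 37·108003 + 8
41: 3996119 = 41·97466 + 13
43: 3996119 = 43·92933

43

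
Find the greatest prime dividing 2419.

59

2419 = 41 · 59
59 is prime.
So 2419 = 41 · 59; the largest prime factor is 59.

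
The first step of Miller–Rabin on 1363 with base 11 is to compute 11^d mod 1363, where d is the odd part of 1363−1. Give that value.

872

1363 − 1 = 1362 = 2^1 · 681, so d = 681.
11^1 ≡ 11 (mod 1363)
11^2 ≡ 11^2 = 121 ≡ 121 (mod 1363)
11^4 ≡ 121^2 = 14641 ≡ 1011 (mod 1363)
11^8 ≡ 1011^2 = 1022121 ≡ 1234 (mod 1363)
11^16 ≡ 1234^2 = 1522756 ≡ 285 (mod 1363)
11^32 ≡ 285^2 = 81225 ≡ 808 (mod 1363)
11^64 ≡ 808^2 = 652864 ≡ 1350 (mod 1363)
11^128 ≡ 1350^2 = 1822500 ≡ 169 (mod 1363)
11^256 ≡ 169^2 = 28561 ≡ 1301 (mod 1363)
11^512 ≡ 1301^2 = 1692601 ≡ 1118 (mod 1363)
681 = 512 + 128 + 32 + 8 + 1 in binary powers of 2.
So 11^681 ≡ 1118 · 169 · 808 · 1234 · 11 ≡ 872 (mod 1363).
Squaring chain: 872; never reaches −1, so base 11 is a Miller–Rabin witness that 1363 is composite.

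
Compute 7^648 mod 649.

7^1 ≡ 7 (mod 649)
7^2 ≡ 7^2 = 49 ≡ 49 (mod 649)
7^4 ≡ 49^2 = 2401 ≡ 454 (mod 649)
7^8 ≡ 454^2 = 206116 ≡ 383 (mod 649)
7^16 ≡ 383^2 = 146689 ≡ 15 (mod 649)
7^32 ≡ 15^2 = 225 ≡ 225 (mod 649)
7^64 ≡ 225^2 = 50625 ≡ 3 (mod 649)
7^128 ≡ 3^2 = 9 ≡ 9 (mod 649)
7^256 ≡ 9^2 = 81 ≡ 81 (mod 649)
7^512 ≡ 81^2 = 6561 ≡ 71 (mod 649)
648 = 512 + 128 + 8 in binary powers of 2.
So 7^648 ≡ 71 · 9 · 383 ≡ 64 (mod 649).
Since 64 ≠ 1, base 7 is a Fermat witness: 649 is composite.

64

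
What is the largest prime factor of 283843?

43

283843 = 7 · 40549
40549 = 23 · 1763
1763 = 41 · 43
43 is prime.
So 283843 = 7 · 23 · 41 · 43; the largest prime factor is 43.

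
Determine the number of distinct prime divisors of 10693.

10693 = 17^2 · 37
10693 = 17^2 · 37, which has 2 distinct prime factors.

2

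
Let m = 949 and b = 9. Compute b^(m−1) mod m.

1

9^1 ≡ 9 (mod 949)
9^2 ≡ 9^2 = 81 ≡ 81 (mod 949)
9^4 ≡ 81^2 = 6561 ≡ 867 (mod 949)
9^8 ≡ 867^2 = 751689 ≡ 81 (mod 949)
9^16 ≡ 81^2 = 6561 ≡ 867 (mod 949)
9^32 ≡ 867^2 = 751689 ≡ 81 (mod 949)
9^64 ≡ 81^2 = 6561 ≡ 867 (mod 949)
9^128 ≡ 867^2 = 751689 ≡ 81 (mod 949)
9^256 ≡ 81^2 = 6561 ≡ 867 (mod 949)
9^512 ≡ 867^2 = 751689 ≡ 81 (mod 949)
948 = 512 + 256 + 128 + 32 + 16 + 4 in binary powers of 2.
So 9^948 ≡ 81 · 867 · 81 · 81 · 867 · 867 ≡ 1 (mod 949).
Since the result is 1, base 9 gives no evidence that 949 is composite.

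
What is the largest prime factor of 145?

29

145 = 5 · 29
29 is prime.
So 145 = 5 · 29; the largest prime factor is 29.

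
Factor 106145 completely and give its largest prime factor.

106145 = 5 · 21229
21229 = 13 · 1633
1633 = 23 · 71
71 is prime.
So 106145 = 5 · 13 · 23 · 71; the largest prime factor is 71.

71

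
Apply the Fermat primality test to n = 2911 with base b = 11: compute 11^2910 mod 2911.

11^1 ≡ 11 (mod 2911)
11^2 ≡ 11^2 = 121 ≡ 121 (mod 2911)
11^4 ≡ 121^2 = 14641 ≡ 86 (mod 2911)
11^8 ≡ 86^2 = 7396 ≡ 1574 (mod 2911)
11^16 ≡ 1574^2 = 2477476 ≡ 215 (mod 2911)
11^32 ≡ 215^2 = 46225 ≡ 2560 (mod 2911)
11^64 ≡ 2560^2 = 6553600 ≡ 939 (mod 2911)
11^128 ≡ 939^2 = 881721 ≡ 2599 (mod 2911)
11^256 ≡ 2599^2 = 6754801 ≡ 1281 (mod 2911)
11^512 ≡ 1281^2 = 1640961 ≡ 2068 (mod 2911)
11^1024 ≡ 2068^2 = 4276624 ≡ 365 (mod 2911)
11^2048 ≡ 365^2 = 133225 ≡ 2230 (mod 2911)
2910 = 2048 + 512 + 256 + 64 + 16 + 8 + 4 + 2 in binary powers of 2.
So 11^2910 ≡ 2230 · 2068 · 1281 · 939 · 215 · 1574 · 86 · 121 ≡ 2533 (mod 2911).
Since 2533 ≠ 1, base 11 is a Fermat witness: 2911 is composite.

2533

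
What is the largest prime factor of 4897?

4897 = 59 · 83
83 is prime.
So 4897 = 59 · 83; the largest prime factor is 83.

83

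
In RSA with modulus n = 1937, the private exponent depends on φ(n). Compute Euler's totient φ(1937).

Factor: 1937 = 13 · 149.
φ(1937) = (13−1) · (149−1) = 12 · 148 = 1776.

1776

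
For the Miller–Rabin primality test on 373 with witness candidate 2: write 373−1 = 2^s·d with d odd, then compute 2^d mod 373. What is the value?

373 − 1 = 372 = 2^2 · 93, so d = 93.
2^1 ≡ 2 (mod 373)
2^2 ≡ 2^2 = 4 ≡ 4 (mod 373)
2^4 ≡ 4^2 = 16 ≡ 16 (mod 373)
2^8 ≡ 16^2 = 256 ≡ 256 (mod 373)
2^16 ≡ 256^2 = 65536 ≡ 261 (mod 373)
2^32 ≡ 261^2 = 68121 ≡ 235 (mod 373)
2^64 ≡ 235^2 = 55225 ≡ 21 (mod 373)
93 = 64 + 16 + 8 + 4 + 1 in binary powers of 2.
So 2^93 ≡ 21 · 261 · 256 · 16 · 2 ≡ 104 (mod 373).
Squaring chain: 104 → 372; reaches −1, so base 2 does not prove 373 composite.

104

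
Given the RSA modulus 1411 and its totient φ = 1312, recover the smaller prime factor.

17

φ(n) = (p−1)(q−1) = n − (p+q) + 1, so p + q = 1411 − 1312 + 1 = 100.
p and q are the roots of t² − 100t + 1411 = 0.
Discriminant: 100² − 4·1411 = 10000 − 5644 = 4356; √4356 = 66.
q = (100 − 66)/2 = 17, p = (100 + 66)/2 = 83.
Check: 17 · 83 = 1411.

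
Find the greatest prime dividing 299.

299 = 13 · 23
23 is prime.
So 299 = 13 · 23; the largest prime factor is 23.

23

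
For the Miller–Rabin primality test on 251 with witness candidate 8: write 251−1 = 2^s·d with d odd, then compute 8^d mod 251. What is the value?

250

251 − 1 = 250 = 2^1 · 125, so d = 125.
8^1 ≡ 8 (mod 251)
8^2 ≡ 8^2 = 64 ≡ 64 (mod 251)
8^4 ≡ 64^2 = 4096 ≡ 80 (mod 251)
8^8 ≡ 80^2 = 6400 ≡ 125 (mod 251)
8^16 ≡ 125^2 = 15625 ≡ 63 (mod 251)
8^32 ≡ 63^2 = 3969 ≡ 204 (mod 251)
8^64 ≡ 204^2 = 41616 ≡ 201 (mod 251)
125 = 64 + 32 + 16 + 8 + 4 + 1 in binary powers of 2.
So 8^125 ≡ 201 · 204 · 63 · 125 · 80 · 8 ≡ 250 (mod 251).
Since 8^d ≡ 250 (mod 251), base 8 does not prove 251 composite.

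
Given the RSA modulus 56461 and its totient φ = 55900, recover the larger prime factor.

φ(n) = (p−1)(q−1) = n − (p+q) + 1, so p + q = 56461 − 55900 + 1 = 562.
p and q are the roots of t² − 562t + 56461 = 0.
Discriminant: 562² − 4·56461 = 315844 − 225844 = 90000; √90000 = 300.
q = (562 − 300)/2 = 131, p = (562 + 300)/2 = 431.
Check: 131 · 431 = 56461.

431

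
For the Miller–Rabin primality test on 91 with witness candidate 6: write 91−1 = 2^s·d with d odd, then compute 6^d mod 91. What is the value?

83

91 − 1 = 90 = 2^1 · 45, so d = 45.
6^1 ≡ 6 (mod 91)
6^2 ≡ 6^2 = 36 ≡ 36 (mod 91)
6^4 ≡ 36^2 = 1296 ≡ 22 (mod 91)
6^8 ≡ 22^2 = 484 ≡ 29 (mod 91)
6^16 ≡ 29^2 = 841 ≡ 22 (mod 91)
6^32 ≡ 22^2 = 484 ≡ 29 (mod 91)
45 = 32 + 8 + 4 + 1 in binary powers of 2.
So 6^45 ≡ 29 · 29 · 22 · 6 ≡ 83 (mod 91).
Squaring chain: 83; never reaches −1, so base 6 is a Miller–Rabin witness that 91 is composite.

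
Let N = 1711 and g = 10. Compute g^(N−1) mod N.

10^1 ≡ 10 (mod 1711)
10^2 ≡ 10^2 = 100 ≡ 100 (mod 1711)
10^4 ≡ 100^2 = 10000 ≡ 1445 (mod 1711)
10^8 ≡ 1445^2 = 2088025 ≡ 605 (mod 1711)
10^16 ≡ 605^2 = 366025 ≡ 1582 (mod 1711)
10^32 ≡ 1582^2 = 2502724 ≡ 1242 (mod 1711)
10^64 ≡ 1242^2 = 1542564 ≡ 953 (mod 1711)
10^128 ≡ 953^2 = 908209 ≡ 1379 (mod 1711)
10^256 ≡ 1379^2 = 1901641 ≡ 720 (mod 1711)
10^512 ≡ 720^2 = 518400 ≡ 1678 (mod 1711)
10^1024 ≡ 1678^2 = 2815684 ≡ 1089 (mod 1711)
1710 = 1024 + 512 + 128 + 32 + 8 + 4 + 2 in binary powers of 2.
So 10^1710 ≡ 1089 · 1678 · 1379 · 1242 · 605 · 1445 · 100 ≡ 1115 (mod 1711).
Since 1115 ≠ 1, base 10 is a Fermat witness: 1711 is composite.

1115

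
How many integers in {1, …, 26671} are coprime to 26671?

Factor: 26671 = 149 · 179.
φ(26671) = (149−1) · (179−1) = 148 · 178 = 26344.

26344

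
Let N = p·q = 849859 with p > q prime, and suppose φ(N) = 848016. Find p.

937

φ(n) = (p−1)(q−1) = n − (p+q) + 1, so p + q = 849859 − 848016 + 1 = 1844.
p and q are the roots of t² − 1844t + 849859 = 0.
Discriminant: 1844² − 4·849859 = 3400336 − 3399436 = 900; √900 = 30.
q = (1844 − 30)/2 = 907, p = (1844 + 30)/2 = 937.
Check: 907 · 937 = 849859.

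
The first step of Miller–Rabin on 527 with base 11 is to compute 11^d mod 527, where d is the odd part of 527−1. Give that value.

527 − 1 = 526 = 2^1 · 263, so d = 263.
11^1 ≡ 11 (mod 527)
11^2 ≡ 11^2 = 121 ≡ 121 (mod 527)
11^4 ≡ 121^2 = 14641 ≡ 412 (mod 527)
11^8 ≡ 412^2 = 169744 ≡ 50 (mod 527)
11^16 ≡ 50^2 = 2500 ≡ 392 (mod 527)
11^32 ≡ 392^2 = 153664 ≡ 307 (mod 527)
11^64 ≡ 307^2 = 94249 ≡ 443 (mod 527)
11^128 ≡ 443^2 = 196249 ≡ 205 (mod 527)
11^256 ≡ 205^2 = 42025 ≡ 392 (mod 527)
263 = 256 + 4 + 2 + 1 in binary powers of 2.
So 11^263 ≡ 392 · 412 · 121 · 11 ≡ 105 (mod 527).
Squaring chain: 105; never reaches −1, so base 11 is a Miller–Rabin witness that 527 is composite.

105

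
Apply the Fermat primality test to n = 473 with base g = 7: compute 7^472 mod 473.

7^1 ≡ 7 (mod 473)
7^2 ≡ 7^2 = 49 ≡ 49 (mod 473)
7^4 ≡ 49^2 = 2401 ≡ 36 (mod 473)
7^8 ≡ 36^2 = 1296 ≡ 350 (mod 473)
7^16 ≡ 350^2 = 122500 ≡ 466 (mod 473)
7^32 ≡ 466^2 = 217156 ≡ 49 (mod 473)
7^64 ≡ 49^2 = 2401 ≡ 36 (mod 473)
7^128 ≡ 36^2 = 1296 ≡ 350 (mod 473)
7^256 ≡ 350^2 = 122500 ≡ 466 (mod 473)
472 = 256 + 128 + 64 + 16 + 8 in binary powers of 2.
So 7^472 ≡ 466 · 350 · 36 · 466 · 350 ≡ 423 (mod 473).
Since 423 ≠ 1, base 7 is a Fermat witness: 473 is composite.

423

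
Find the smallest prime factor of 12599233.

12599233 is odd.
Digit sum 34, not divisible by 3.
Ends in 3: not divisible by 5.
7: 12599233 = 7·1799890 + 3
11: 12599233 = 11·1145384 + 9
13: 12599233 = 13·969171 + 10
17: 12599233 = 17·741131 + 6
19: 12599233 = 19·663117 + 10
23: 12599233 = 23·547792 + 17
29: 12599233 = 29·434456 + 9
31: 12599233 = 31·406426 + 27
37: 12599233 = 37·340519 + 30
41: 12599233 = 41·307298 + 15
43: 12599233 = 43·293005 + 18
47: 12599233 = 47·268068 + 37
53: 12599233 = 53·237721 + 20
59: 12599233 = 59·213546 + 19
61: 12599233 = 61·206544 + 49
67: 12599233 = 67·188048 + 17
71: 12599233 = 71·177453 + 70
73: 12599233 = 73·172592 + 17
79: 12599233 = 79·159483 + 76
83: 12599233 = 83·151797 + 82
89: 12599233 = 89·141564 + 37
97: 12599233 = 97·129889

97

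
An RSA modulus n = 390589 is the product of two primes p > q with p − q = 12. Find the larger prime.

631

Since p = q + 12, we have 390589 = q(q + 12), so q² + 12q − 390589 = 0.
Discriminant: 12² + 4·390589 = 144 + 1562356 = 1562500; √1562500 = 1250.
q = (−12 + 1250)/2 = 619, and p = q + 12 = 631.
Check: 619 · 631 = 390589.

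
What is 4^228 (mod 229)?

1

4^1 ≡ 4 (mod 229)
4^2 ≡ 4^2 = 16 ≡ 16 (mod 229)
4^4 ≡ 16^2 = 256 ≡ 27 (mod 229)
4^8 ≡ 27^2 = 729 ≡ 42 (mod 229)
4^16 ≡ 42^2 = 1764 ≡ 161 (mod 229)
4^32 ≡ 161^2 = 25921 ≡ 44 (mod 229)
4^64 ≡ 44^2 = 1936 ≡ 104 (mod 229)
4^128 ≡ 104^2 = 10816 ≡ 53 (mod 229)
228 = 128 + 64 + 32 + 4 in binary powers of 2.
So 4^228 ≡ 53 · 104 · 44 · 27 ≡ 1 (mod 229).
Since the result is 1, base 4 gives no evidence that 229 is composite.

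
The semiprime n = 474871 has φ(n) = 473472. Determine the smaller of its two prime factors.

577

φ(n) = (p−1)(q−1) = n − (p+q) + 1, so p + q = 474871 − 473472 + 1 = 1400.
p and q are the roots of t² − 1400t + 474871 = 0.
Discriminant: 1400² − 4·474871 = 1960000 − 1899484 = 60516; √60516 = 246.
q = (1400 − 246)/2 = 577, p = (1400 + 246)/2 = 823.
Check: 577 · 823 = 474871.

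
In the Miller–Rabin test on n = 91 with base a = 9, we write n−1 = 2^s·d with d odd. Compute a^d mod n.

91 − 1 = 90 = 2^1 · 45, so d = 45.
9^1 ≡ 9 (mod 91)
9^2 ≡ 9^2 = 81 ≡ 81 (mod 91)
9^4 ≡ 81^2 = 6561 ≡ 9 (mod 91)
9^8 ≡ 9^2 = 81 ≡ 81 (mod 91)
9^16 ≡ 81^2 = 6561 ≡ 9 (mod 91)
9^32 ≡ 9^2 = 81 ≡ 81 (mod 91)
45 = 32 + 8 + 4 + 1 in binary powers of 2.
So 9^45 ≡ 81 · 81 · 9 · 9 ≡ 1 (mod 91).
Since 9^d ≡ 1 (mod 91), base 9 does not prove 91 composite.

1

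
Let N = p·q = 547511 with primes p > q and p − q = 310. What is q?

601

Since p = q + 310, we have 547511 = q(q + 310), so q² + 310q − 547511 = 0.
Discriminant: 310² + 4·547511 = 96100 + 2190044 = 2286144; √2286144 = 1512.
q = (−310 + 1512)/2 = 601, and p = q + 310 = 911.
Check: 601 · 911 = 547511.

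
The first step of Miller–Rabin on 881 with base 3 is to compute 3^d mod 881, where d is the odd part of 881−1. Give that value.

767

881 − 1 = 880 = 2^4 · 55, so d = 55.
3^1 ≡ 3 (mod 881)
3^2 ≡ 3^2 = 9 ≡ 9 (mod 881)
3^4 ≡ 9^2 = 81 ≡ 81 (mod 881)
3^8 ≡ 81^2 = 6561 ≡ 394 (mod 881)
3^16 ≡ 394^2 = 155236 ≡ 180 (mod 881)
3^32 ≡ 180^2 = 32400 ≡ 684 (mod 881)
55 = 32 + 16 + 4 + 2 + 1 in binary powers of 2.
So 3^55 ≡ 684 · 180 · 81 · 9 · 3 ≡ 767 (mod 881).
Squaring chain: 767 → 662 → 387 → 880; reaches −1, so base 3 does not prove 881 composite.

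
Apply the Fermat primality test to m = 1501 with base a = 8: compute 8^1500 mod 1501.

8^1 ≡ 8 (mod 1501)
8^2 ≡ 8^2 = 64 ≡ 64 (mod 1501)
8^4 ≡ 64^2 = 4096 ≡ 1094 (mod 1501)
8^8 ≡ 1094^2 = 1196836 ≡ 539 (mod 1501)
8^16 ≡ 539^2 = 290521 ≡ 828 (mod 1501)
8^32 ≡ 828^2 = 685584 ≡ 1128 (mod 1501)
8^64 ≡ 1128^2 = 1272384 ≡ 1037 (mod 1501)
8^128 ≡ 1037^2 = 1075369 ≡ 653 (mod 1501)
8^256 ≡ 653^2 = 426409 ≡ 125 (mod 1501)
8^512 ≡ 125^2 = 15625 ≡ 615 (mod 1501)
8^1024 ≡ 615^2 = 378225 ≡ 1474 (mod 1501)
1500 = 1024 + 256 + 128 + 64 + 16 + 8 + 4 in binary powers of 2.
So 8^1500 ≡ 1474 · 125 · 653 · 1037 · 828 · 539 · 1094 ≡ 457 (mod 1501).
Since 457 ≠ 1, base 8 is a Fermat witness: 1501 is composite.

457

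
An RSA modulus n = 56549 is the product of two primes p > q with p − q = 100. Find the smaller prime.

Since p = q + 100, we have 56549 = q(q + 100), so q² + 100q − 56549 = 0.
Discriminant: 100² + 4·56549 = 10000 + 226196 = 236196; √236196 = 486.
q = (−100 + 486)/2 = 193, and p = q + 100 = 293.
Check: 193 · 293 = 56549.

193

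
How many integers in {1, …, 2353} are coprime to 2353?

2160

Factor: 2353 = 13 · 181.
φ(2353) = (13−1) · (181−1) = 12 · 180 = 2160.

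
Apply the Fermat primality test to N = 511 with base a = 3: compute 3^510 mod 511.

3^1 ≡ 3 (mod 511)
3^2 ≡ 3^2 = 9 ≡ 9 (mod 511)
3^4 ≡ 9^2 = 81 ≡ 81 (mod 511)
3^8 ≡ 81^2 = 6561 ≡ 429 (mod 511)
3^16 ≡ 429^2 = 184041 ≡ 81 (mod 511)
3^32 ≡ 81^2 = 6561 ≡ 429 (mod 511)
3^64 ≡ 429^2 = 184041 ≡ 81 (mod 511)
3^128 ≡ 81^2 = 6561 ≡ 429 (mod 511)
3^256 ≡ 429^2 = 184041 ≡ 81 (mod 511)
510 = 256 + 128 + 64 + 32 + 16 + 8 + 4 + 2 in binary powers of 2.
So 3^510 ≡ 81 · 429 · 81 · 429 · 81 · 429 · 81 · 9 ≡ 218 (mod 511).
Since 218 ≠ 1, base 3 is a Fermat witness: 511 is composite.

218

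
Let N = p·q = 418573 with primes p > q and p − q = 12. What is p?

Since p = q + 12, we have 418573 = q(q + 12), so q² + 12q − 418573 = 0.
Discriminant: 12² + 4·418573 = 144 + 1674292 = 1674436; √1674436 = 1294.
q = (−12 + 1294)/2 = 641, and p = q + 12 = 653.
Check: 641 · 653 = 418573.

653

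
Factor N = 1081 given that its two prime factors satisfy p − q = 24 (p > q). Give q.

Since p = q + 24, we have 1081 = q(q + 24), so q² + 24q − 1081 = 0.
Discriminant: 24² + 4·1081 = 576 + 4324 = 4900; √4900 = 70.
q = (−24 + 70)/2 = 23, and p = q + 24 = 47.
Check: 23 · 47 = 1081.

23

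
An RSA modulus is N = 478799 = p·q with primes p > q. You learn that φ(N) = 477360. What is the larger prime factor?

919

φ(n) = (p−1)(q−1) = n − (p+q) + 1, so p + q = 478799 − 477360 + 1 = 1440.
p and q are the roots of t² − 1440t + 478799 = 0.
Discriminant: 1440² − 4·478799 = 2073600 − 1915196 = 158404; √158404 = 398.
q = (1440 − 398)/2 = 521, p = (1440 + 398)/2 = 919.
Check: 521 · 919 = 478799.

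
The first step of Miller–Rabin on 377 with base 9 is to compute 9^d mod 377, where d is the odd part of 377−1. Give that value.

237

377 − 1 = 376 = 2^3 · 47, so d = 47.
9^1 ≡ 9 (mod 377)
9^2 ≡ 9^2 = 81 ≡ 81 (mod 377)
9^4 ≡ 81^2 = 6561 ≡ 152 (mod 377)
9^8 ≡ 152^2 = 23104 ≡ 107 (mod 377)
9^16 ≡ 107^2 = 11449 ≡ 139 (mod 377)
9^32 ≡ 139^2 = 19321 ≡ 94 (mod 377)
47 = 32 + 8 + 4 + 2 + 1 in binary powers of 2.
So 9^47 ≡ 94 · 107 · 152 · 81 · 9 ≡ 237 (mod 377).
Squaring chain: 237 → 373 → 16; never reaches −1, so base 9 is a Miller–Rabin witness that 377 is composite.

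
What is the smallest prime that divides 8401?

31

8401 is odd.
Digit sum 13, not divisible by 3.
Ends in 1: not divisible by 5.
7: 8401 = 7·1200 + 1
11: 8401 = 11·763 + 8
13: 8401 = 13·646 + 3
17: 8401 = 17·494 + 3
19: 8401 = 19·442 + 3
23: 8401 = 23·365 + 6
29: 8401 = 29·289 + 20
31: 8401 = 31·271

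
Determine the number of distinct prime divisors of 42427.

4

42427 = 7 · 6061
6061 = 11 · 551
551 = 19 · 29
42427 = 7 · 11 · 19 · 29, which has 4 distinct prime factors.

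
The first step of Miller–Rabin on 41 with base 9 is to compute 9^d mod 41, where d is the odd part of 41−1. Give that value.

9

41 − 1 = 40 = 2^3 · 5, so d = 5.
9^1 ≡ 9 (mod 41)
9^2 ≡ 9^2 = 81 ≡ 40 (mod 41)
9^4 ≡ 40^2 = 1600 ≡ 1 (mod 41)
5 = 4 + 1 in binary powers of 2.
So 9^5 ≡ 1 · 9 ≡ 9 (mod 41).
Squaring chain: 9 → 40 → 1; reaches −1, so base 9 does not prove 41 composite.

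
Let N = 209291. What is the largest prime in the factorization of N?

209291 = 47 · 4453
4453 = 61 · 73
73 is prime.
So 209291 = 47 · 61 · 73; the largest prime factor is 73.

73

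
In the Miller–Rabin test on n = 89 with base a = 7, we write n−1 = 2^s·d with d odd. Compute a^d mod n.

89 − 1 = 88 = 2^3 · 11, so d = 11.
7^1 ≡ 7 (mod 89)
7^2 ≡ 7^2 = 49 ≡ 49 (mod 89)
7^4 ≡ 49^2 = 2401 ≡ 87 (mod 89)
7^8 ≡ 87^2 = 7569 ≡ 4 (mod 89)
11 = 8 + 2 + 1 in binary powers of 2.
So 7^11 ≡ 4 · 49 · 7 ≡ 37 (mod 89).
Squaring chain: 37 → 34 → 88; reaches −1, so base 7 does not prove 89 composite.

37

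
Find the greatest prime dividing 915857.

915857 = 19 · 48203
48203 = 19 · 2537
2537 = 43 · 59
59 is prime.
So 915857 = 19^2 · 43 · 59; the largest prime factor is 59.

59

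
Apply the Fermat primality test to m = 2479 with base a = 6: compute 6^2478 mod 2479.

6^1 ≡ 6 (mod 2479)
6^2 ≡ 6^2 = 36 ≡ 36 (mod 2479)
6^4 ≡ 36^2 = 1296 ≡ 1296 (mod 2479)
6^8 ≡ 1296^2 = 1679616 ≡ 1333 (mod 2479)
6^16 ≡ 1333^2 = 1776889 ≡ 1925 (mod 2479)
6^32 ≡ 1925^2 = 3705625 ≡ 1999 (mod 2479)
6^64 ≡ 1999^2 = 3996001 ≡ 2332 (mod 2479)
6^128 ≡ 2332^2 = 5438224 ≡ 1777 (mod 2479)
6^256 ≡ 1777^2 = 3157729 ≡ 1962 (mod 2479)
6^512 ≡ 1962^2 = 3849444 ≡ 2036 (mod 2479)
6^1024 ≡ 2036^2 = 4145296 ≡ 408 (mod 2479)
6^2048 ≡ 408^2 = 166464 ≡ 371 (mod 2479)
2478 = 2048 + 256 + 128 + 32 + 8 + 4 + 2 in binary powers of 2.
So 6^2478 ≡ 371 · 1962 · 1777 · 1999 · 1333 · 1296 · 36 ≡ 2293 (mod 2479).
Since 2293 ≠ 1, base 6 is a Fermat witness: 2479 is composite.

2293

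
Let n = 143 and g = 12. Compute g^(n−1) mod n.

12^1 ≡ 12 (mod 143)
12^2 ≡ 12^2 = 144 ≡ 1 (mod 143)
12^4 ≡ 1^2 = 1 ≡ 1 (mod 143)
12^8 ≡ 1^2 = 1 ≡ 1 (mod 143)
12^16 ≡ 1^2 = 1 ≡ 1 (mod 143)
12^32 ≡ 1^2 = 1 ≡ 1 (mod 143)
12^64 ≡ 1^2 = 1 ≡ 1 (mod 143)
12^128 ≡ 1^2 = 1 ≡ 1 (mod 143)
142 = 128 + 8 + 4 + 2 in binary powers of 2.
So 12^142 ≡ 1 · 1 · 1 · 1 ≡ 1 (mod 143).
Since the result is 1, base 12 gives no evidence that 143 is composite.

1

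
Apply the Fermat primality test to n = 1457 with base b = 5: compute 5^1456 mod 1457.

5^1 ≡ 5 (mod 1457)
5^2 ≡ 5^2 = 25 ≡ 25 (mod 1457)
5^4 ≡ 25^2 = 625 ≡ 625 (mod 1457)
5^8 ≡ 625^2 = 390625 ≡ 149 (mod 1457)
5^16 ≡ 149^2 = 22201 ≡ 346 (mod 1457)
5^32 ≡ 346^2 = 119716 ≡ 242 (mod 1457)
5^64 ≡ 242^2 = 58564 ≡ 284 (mod 1457)
5^128 ≡ 284^2 = 80656 ≡ 521 (mod 1457)
5^256 ≡ 521^2 = 271441 ≡ 439 (mod 1457)
5^512 ≡ 439^2 = 192721 ≡ 397 (mod 1457)
5^1024 ≡ 397^2 = 157609 ≡ 253 (mod 1457)
1456 = 1024 + 256 + 128 + 32 + 16 in binary powers of 2.
So 5^1456 ≡ 253 · 439 · 521 · 242 · 346 ≡ 36 (mod 1457).
Since 36 ≠ 1, base 5 is a Fermat witness: 1457 is composite.

36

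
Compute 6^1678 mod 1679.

748

6^1 ≡ 6 (mod 1679)
6^2 ≡ 6^2 = 36 ≡ 36 (mod 1679)
6^4 ≡ 36^2 = 1296 ≡ 1296 (mod 1679)
6^8 ≡ 1296^2 = 1679616 ≡ 616 (mod 1679)
6^16 ≡ 616^2 = 379456 ≡ 2 (mod 1679)
6^32 ≡ 2^2 = 4 ≡ 4 (mod 1679)
6^64 ≡ 4^2 = 16 ≡ 16 (mod 1679)
6^128 ≡ 16^2 = 256 ≡ 256 (mod 1679)
6^256 ≡ 256^2 = 65536 ≡ 55 (mod 1679)
6^512 ≡ 55^2 = 3025 ≡ 1346 (mod 1679)
6^1024 ≡ 1346^2 = 1811716 ≡ 75 (mod 1679)
1678 = 1024 + 512 + 128 + 8 + 4 + 2 in binary powers of 2.
So 6^1678 ≡ 75 · 1346 · 256 · 616 · 1296 · 36 ≡ 748 (mod 1679).
Since 748 ≠ 1, base 6 is a Fermat witness: 1679 is composite.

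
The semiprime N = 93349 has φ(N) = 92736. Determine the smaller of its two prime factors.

φ(n) = (p−1)(q−1) = n − (p+q) + 1, so p + q = 93349 − 92736 + 1 = 614.
p and q are the roots of t² − 614t + 93349 = 0.
Discriminant: 614² − 4·93349 = 376996 − 373396 = 3600; √3600 = 60.
q = (614 − 60)/2 = 277, p = (614 + 60)/2 = 337.
Check: 277 · 337 = 93349.

277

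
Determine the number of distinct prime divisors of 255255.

6

255255 = 3 · 85085
85085 = 5 · 17017
17017 = 7 · 2431
2431 = 11 · 221
221 = 13 · 17
255255 = 3 · 5 · 7 · 11 · 13 · 17, which has 6 distinct prime factors.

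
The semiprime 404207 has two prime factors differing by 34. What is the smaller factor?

Since p = q + 34, we have 404207 = q(q + 34), so q² + 34q − 404207 = 0.
Discriminant: 34² + 4·404207 = 1156 + 1616828 = 1617984; √1617984 = 1272.
q = (−34 + 1272)/2 = 619, and p = q + 34 = 653.
Check: 619 · 653 = 404207.

619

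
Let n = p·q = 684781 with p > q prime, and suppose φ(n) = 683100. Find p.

991

φ(n) = (p−1)(q−1) = n − (p+q) + 1, so p + q = 684781 − 683100 + 1 = 1682.
p and q are the roots of t² − 1682t + 684781 = 0.
Discriminant: 1682² − 4·684781 = 2829124 − 2739124 = 90000; √90000 = 300.
q = (1682 − 300)/2 = 691, p = (1682 + 300)/2 = 991.
Check: 691 · 991 = 684781.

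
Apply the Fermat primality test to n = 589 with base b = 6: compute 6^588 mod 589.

311

6^1 ≡ 6 (mod 589)
6^2 ≡ 6^2 = 36 ≡ 36 (mod 589)
6^4 ≡ 36^2 = 1296 ≡ 118 (mod 589)
6^8 ≡ 118^2 = 13924 ≡ 377 (mod 589)
6^16 ≡ 377^2 = 142129 ≡ 180 (mod 589)
6^32 ≡ 180^2 = 32400 ≡ 5 (mod 589)
6^64 ≡ 5^2 = 25 ≡ 25 (mod 589)
6^128 ≡ 25^2 = 625 ≡ 36 (mod 589)
6^256 ≡ 36^2 = 1296 ≡ 118 (mod 589)
6^512 ≡ 118^2 = 13924 ≡ 377 (mod 589)
588 = 512 + 64 + 8 + 4 in binary powers of 2.
So 6^588 ≡ 377 · 25 · 377 · 118 ≡ 311 (mod 589).
Since 311 ≠ 1, base 6 is a Fermat witness: 589 is composite.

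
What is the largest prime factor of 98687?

83

98687 = 29 · 3403
3403 = 41 · 83
83 is prime.
So 98687 = 29 · 41 · 83; the largest prime factor is 83.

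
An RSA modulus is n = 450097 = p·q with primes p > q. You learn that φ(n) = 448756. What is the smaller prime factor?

659

φ(n) = (p−1)(q−1) = n − (p+q) + 1, so p + q = 450097 − 448756 + 1 = 1342.
p and q are the roots of t² − 1342t + 450097 = 0.
Discriminant: 1342² − 4·450097 = 1800964 − 1800388 = 576; √576 = 24.
q = (1342 − 24)/2 = 659, p = (1342 + 24)/2 = 683.
Check: 659 · 683 = 450097.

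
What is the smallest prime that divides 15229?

15229 is odd.
Digit sum 19, not divisible by 3.
Ends in 9: not divisible by 5.
7: 15229 = 7·2175 + 4
11: 15229 = 11·1384 + 5
13: 15229 = 13·1171 + 6
17: 15229 = 17·895 + 14
19: 15229 = 19·801 + 10
23: 15229 = 23·662 + 3
29: 15229 = 29·525 + 4
31: 15229 = 31·491 + 8
37: 15229 = 37·411 + 22
41: 15229 = 41·371 + 18
43: 15229 = 43·354 + 7
47: 15229 = 47·324 + 1
53: 15229 = 53·287 + 18
59: 15229 = 59·258 + 7
61: 15229 = 61·249 + 40
67: 15229 = 67·227 + 20
71: 15229 = 71·214 + 35
73: 15229 = 73·208 + 45
79: 15229 = 79·192 + 61
83: 15229 = 83·183 + 40
89: 15229 = 89·171 + 10
97: 15229 = 97·157

97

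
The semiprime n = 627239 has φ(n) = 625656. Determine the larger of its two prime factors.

797

φ(n) = (p−1)(q−1) = n − (p+q) + 1, so p + q = 627239 − 625656 + 1 = 1584.
p and q are the roots of t² − 1584t + 627239 = 0.
Discriminant: 1584² − 4·627239 = 2509056 − 2508956 = 100; √100 = 10.
q = (1584 − 10)/2 = 787, p = (1584 + 10)/2 = 797.
Check: 787 · 797 = 627239.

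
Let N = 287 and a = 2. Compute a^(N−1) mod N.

2^1 ≡ 2 (mod 287)
2^2 ≡ 2^2 = 4 ≡ 4 (mod 287)
2^4 ≡ 4^2 = 16 ≡ 16 (mod 287)
2^8 ≡ 16^2 = 256 ≡ 256 (mod 287)
2^16 ≡ 256^2 = 65536 ≡ 100 (mod 287)
2^32 ≡ 100^2 = 10000 ≡ 242 (mod 287)
2^64 ≡ 242^2 = 58564 ≡ 16 (mod 287)
2^128 ≡ 16^2 = 256 ≡ 256 (mod 287)
2^256 ≡ 256^2 = 65536 ≡ 100 (mod 287)
286 = 256 + 16 + 8 + 4 + 2 in binary powers of 2.
So 2^286 ≡ 100 · 100 · 256 · 16 · 4 ≡ 23 (mod 287).
Since 23 ≠ 1, base 2 is a Fermat witness: 287 is composite.

23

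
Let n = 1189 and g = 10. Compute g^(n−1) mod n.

426

10^1 ≡ 10 (mod 1189)
10^2 ≡ 10^2 = 100 ≡ 100 (mod 1189)
10^4 ≡ 100^2 = 10000 ≡ 488 (mod 1189)
10^8 ≡ 488^2 = 238144 ≡ 344 (mod 1189)
10^16 ≡ 344^2 = 118336 ≡ 625 (mod 1189)
10^32 ≡ 625^2 = 390625 ≡ 633 (mod 1189)
10^64 ≡ 633^2 = 400689 ≡ 1185 (mod 1189)
10^128 ≡ 1185^2 = 1404225 ≡ 16 (mod 1189)
10^256 ≡ 16^2 = 256 ≡ 256 (mod 1189)
10^512 ≡ 256^2 = 65536 ≡ 141 (mod 1189)
10^1024 ≡ 141^2 = 19881 ≡ 857 (mod 1189)
1188 = 1024 + 128 + 32 + 4 in binary powers of 2.
So 10^1188 ≡ 857 · 16 · 633 · 488 ≡ 426 (mod 1189).
Since 426 ≠ 1, base 10 is a Fermat witness: 1189 is composite.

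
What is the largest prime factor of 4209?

61

4209 = 3 · 1403
1403 = 23 · 61
61 is prime.
So 4209 = 3 · 23 · 61; the largest prime factor is 61.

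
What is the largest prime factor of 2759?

89

2759 = 31 · 89
89 is prime.
So 2759 = 31 · 89; the largest prime factor is 89.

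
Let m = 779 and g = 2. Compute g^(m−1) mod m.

2^1 ≡ 2 (mod 779)
2^2 ≡ 2^2 = 4 ≡ 4 (mod 779)
2^4 ≡ 4^2 = 16 ≡ 16 (mod 779)
2^8 ≡ 16^2 = 256 ≡ 256 (mod 779)
2^16 ≡ 256^2 = 65536 ≡ 100 (mod 779)
2^32 ≡ 100^2 = 10000 ≡ 652 (mod 779)
2^64 ≡ 652^2 = 425104 ≡ 549 (mod 779)
2^128 ≡ 549^2 = 301401 ≡ 707 (mod 779)
2^256 ≡ 707^2 = 499849 ≡ 510 (mod 779)
2^512 ≡ 510^2 = 260100 ≡ 693 (mod 779)
778 = 512 + 256 + 8 + 2 in binary powers of 2.
So 2^778 ≡ 693 · 510 · 256 · 4 ≡ 605 (mod 779).
Since 605 ≠ 1, base 2 is a Fermat witness: 779 is composite.

605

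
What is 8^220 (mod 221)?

8^1 ≡ 8 (mod 221)
8^2 ≡ 8^2 = 64 ≡ 64 (mod 221)
8^4 ≡ 64^2 = 4096 ≡ 118 (mod 221)
8^8 ≡ 118^2 = 13924 ≡ 1 (mod 221)
8^16 ≡ 1^2 = 1 ≡ 1 (mod 221)
8^32 ≡ 1^2 = 1 ≡ 1 (mod 221)
8^64 ≡ 1^2 = 1 ≡ 1 (mod 221)
8^128 ≡ 1^2 = 1 ≡ 1 (mod 221)
220 = 128 + 64 + 16 + 8 + 4 in binary powers of 2.
So 8^220 ≡ 1 · 1 · 1 · 1 · 118 ≡ 118 (mod 221).
Since 118 ≠ 1, base 8 is a Fermat witness: 221 is composite.

118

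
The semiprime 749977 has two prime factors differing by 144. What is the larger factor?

941

Since p = q + 144, we have 749977 = q(q + 144), so q² + 144q − 749977 = 0.
Discriminant: 144² + 4·749977 = 20736 + 2999908 = 3020644; √3020644 = 1738.
q = (−144 + 1738)/2 = 797, and p = q + 144 = 941.
Check: 797 · 941 = 749977.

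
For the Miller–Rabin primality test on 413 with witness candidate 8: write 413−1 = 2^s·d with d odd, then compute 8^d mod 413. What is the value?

309

413 − 1 = 412 = 2^2 · 103, so d = 103.
8^1 ≡ 8 (mod 413)
8^2 ≡ 8^2 = 64 ≡ 64 (mod 413)
8^4 ≡ 64^2 = 4096 ≡ 379 (mod 413)
8^8 ≡ 379^2 = 143641 ≡ 330 (mod 413)
8^16 ≡ 330^2 = 108900 ≡ 281 (mod 413)
8^32 ≡ 281^2 = 78961 ≡ 78 (mod 413)
8^64 ≡ 78^2 = 6084 ≡ 302 (mod 413)
103 = 64 + 32 + 4 + 2 + 1 in binary powers of 2.
So 8^103 ≡ 302 · 78 · 379 · 64 · 8 ≡ 309 (mod 413).
Squaring chain: 309 → 78; never reaches −1, so base 8 is a Miller–Rabin witness that 413 is composite.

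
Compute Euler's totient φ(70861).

Factor: 70861 = 7 · 53 · 191.
φ(70861) = (7−1) · (53−1) · (191−1) = 6 · 52 · 190 = 59280.

59280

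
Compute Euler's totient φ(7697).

Factor: 7697 = 43 · 179.
φ(7697) = (43−1) · (179−1) = 42 · 178 = 7476.

7476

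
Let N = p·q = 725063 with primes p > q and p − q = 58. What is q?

Since p = q + 58, we have 725063 = q(q + 58), so q² + 58q − 725063 = 0.
Discriminant: 58² + 4·725063 = 3364 + 2900252 = 2903616; √2903616 = 1704.
q = (−58 + 1704)/2 = 823, and p = q + 58 = 881.
Check: 823 · 881 = 725063.

823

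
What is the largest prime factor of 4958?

4958 = 2 · 2479
2479 = 37 · 67
67 is prime.
So 4958 = 2 · 37 · 67; the largest prime factor is 67.

67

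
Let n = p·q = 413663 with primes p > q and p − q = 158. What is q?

Since p = q + 158, we have 413663 = q(q + 158), so q² + 158q − 413663 = 0.
Discriminant: 158² + 4·413663 = 24964 + 1654652 = 1679616; √1679616 = 1296.
q = (−158 + 1296)/2 = 569, and p = q + 158 = 727.
Check: 569 · 727 = 413663.

569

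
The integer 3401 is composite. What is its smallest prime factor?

19

3401 is odd.
Digit sum 8, not divisible by 3.
Ends in 1: not divisible by 5.
7: 3401 = 7·485 + 6
11: 3401 = 11·309 + 2
13: 3401 = 13·261 + 8
17: 3401 = 17·200 + 1
19: 3401 = 19·179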